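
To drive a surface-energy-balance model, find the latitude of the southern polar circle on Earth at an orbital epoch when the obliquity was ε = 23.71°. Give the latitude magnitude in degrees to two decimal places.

66.29°

The polar circle is the lowest latitude that experiences at least one full rotation of continuous darkness at the northern-summer solstice; it lies at |φ| = 90° − ε = 90° − 23.71° = 66.29°.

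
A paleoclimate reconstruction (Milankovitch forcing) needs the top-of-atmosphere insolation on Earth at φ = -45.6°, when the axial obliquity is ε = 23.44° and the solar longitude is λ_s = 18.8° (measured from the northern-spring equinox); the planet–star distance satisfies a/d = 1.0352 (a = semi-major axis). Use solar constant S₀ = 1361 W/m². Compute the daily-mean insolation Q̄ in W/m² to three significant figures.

Solar declination: sin δ = sin ε · sin λ_s = sin 23.44° × sin 18.8° = 0.12819, so δ = +7.365°.
cos H₀ = −tan(-45.6°) tan(+7.365°) = 0.1320, H₀ = 1.4384 rad.
Bracket: H₀ sin φ sin δ + cos φ cos δ sin H₀ = 1.4384×-0.71447×0.12819 + 0.69966×0.99175×0.99125 = -0.131740 + 0.687816 = 0.556076.
Inverse-square distance factor (a/d)² = 1.0352² = 1.071639.
Q̄ = (S₀/π) × 1.071639 × [bracket] = (1361/π) × 1.071639 × 0.556076 = 258.2 W/m².

Q̄ ≈ 258 W/m²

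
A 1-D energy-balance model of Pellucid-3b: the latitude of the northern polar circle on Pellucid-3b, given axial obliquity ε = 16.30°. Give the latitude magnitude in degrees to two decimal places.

73.70°

The polar circle is the lowest latitude that experiences at least one full rotation of continuous daylight at the northern-summer solstice; it lies at |φ| = 90° − ε = 90° − 16.30° = 73.70°.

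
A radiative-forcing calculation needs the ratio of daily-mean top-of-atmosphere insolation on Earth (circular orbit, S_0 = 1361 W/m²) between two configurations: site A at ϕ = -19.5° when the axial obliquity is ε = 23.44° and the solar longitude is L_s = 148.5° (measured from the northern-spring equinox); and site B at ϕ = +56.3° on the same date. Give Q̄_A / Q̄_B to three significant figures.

Q̄_A / Q̄_B ≈ 0.969

— Configuration A (ϕ=-19.5°):
Solar declination: sin δ = sin ε · sin L_s = sin 23.44° × sin 148.5° = 0.20784, so δ = +11.996°.
cos h₀ = −tan(-19.5°) tan(+11.996°) = 0.0752, h₀ = 1.4955 rad.
Bracket: h₀ sin ϕ sin δ + cos ϕ cos δ sin h₀ = 1.4955×-0.33381×0.20784 + 0.94264×0.97816×0.99717 = -0.103756 + 0.919443 = 0.815687.
Q̄ = (S_0/π) × [bracket] = (1361/π) × 0.815687 = 353.37 W/m².
— Configuration B (ϕ=+56.3°):
cos h₀ = −tan(+56.3°) tan(+11.996°) = -0.3186, h₀ = 1.8951 rad.
Bracket: h₀ sin ϕ sin δ + cos ϕ cos δ sin h₀ = 1.8951×0.83195×0.20784 + 0.55484×0.97816×0.94789 = 0.327686 + 0.514441 = 0.842127.
Q̄ = (S_0/π) × [bracket] = (1361/π) × 0.842127 = 364.83 W/m².
Ratio Q̄_A / Q̄_B = 353.37 / 364.83 = 0.9686.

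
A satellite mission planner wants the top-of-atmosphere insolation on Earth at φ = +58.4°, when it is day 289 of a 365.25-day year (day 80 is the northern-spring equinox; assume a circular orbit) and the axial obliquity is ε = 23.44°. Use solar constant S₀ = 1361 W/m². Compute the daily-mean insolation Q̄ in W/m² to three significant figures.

Solar longitude: λ_s = 360° × (289 − 80)/365.25 = 205.996°.
sin δ = sin 23.44° × sin 205.996° = -0.17435, so δ = -10.041°.
cos H₀ = −tan(+58.4°) tan(-10.041°) = 0.2878, H₀ = 1.2789 rad.
Bracket: H₀ sin φ sin δ + cos φ cos δ sin H₀ = 1.2789×0.85173×-0.17435 + 0.52399×0.98468×0.95769 = -0.189916 + 0.494132 = 0.304216.
Q̄ = (S₀/π) × [bracket] = (1361/π) × 0.304216 = 131.8 W/m².

Q̄ ≈ 132 W/m²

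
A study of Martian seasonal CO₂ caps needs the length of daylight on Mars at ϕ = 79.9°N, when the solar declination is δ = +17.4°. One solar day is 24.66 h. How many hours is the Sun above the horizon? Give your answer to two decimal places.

24.66 h

Sunrise equation: cos h₀ = −tan ϕ · tan δ = -1.7593 ≤ −1, so the Sun never sets (polar day) and h₀ = π.
Daylight = 2h₀/(2π) × 24.66 h = (3.1416/π) × 24.66 = 24.66 h.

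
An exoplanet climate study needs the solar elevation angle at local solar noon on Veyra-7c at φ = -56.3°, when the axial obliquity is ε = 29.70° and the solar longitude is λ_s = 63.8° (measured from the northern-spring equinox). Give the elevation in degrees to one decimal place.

7.3°

Solar declination: sin δ = sin ε · sin λ_s = sin 29.70° × sin 63.8° = 0.44455, so δ = +26.395°.
At local noon the hour angle is zero, so the zenith angle equals |φ − δ| = |-56.3° − (+26.395°)| = 82.695°.
Elevation = 90° − 82.695° = 7.3°.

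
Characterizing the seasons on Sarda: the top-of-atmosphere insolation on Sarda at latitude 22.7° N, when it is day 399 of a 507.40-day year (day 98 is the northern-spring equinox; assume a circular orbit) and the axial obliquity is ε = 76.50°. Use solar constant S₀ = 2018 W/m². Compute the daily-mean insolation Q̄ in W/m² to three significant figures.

Solar longitude: λ_s = 360° × (399 − 98)/507.40 = 213.559°.
sin δ = sin 76.50° × sin 213.559° = -0.53753, so δ = -32.515°.
cos H₀ = −tan(+22.7°) tan(-32.515°) = 0.2667, H₀ = 1.3009 rad.
Bracket: H₀ sin φ sin δ + cos φ cos δ sin H₀ = 1.3009×0.38591×-0.53753 + 0.92254×0.84325×0.96379 = -0.269856 + 0.749763 = 0.479907.
Q̄ = (S₀/π) × [bracket] = (2018/π) × 0.479907 = 308.3 W/m².

Q̄ ≈ 308 W/m²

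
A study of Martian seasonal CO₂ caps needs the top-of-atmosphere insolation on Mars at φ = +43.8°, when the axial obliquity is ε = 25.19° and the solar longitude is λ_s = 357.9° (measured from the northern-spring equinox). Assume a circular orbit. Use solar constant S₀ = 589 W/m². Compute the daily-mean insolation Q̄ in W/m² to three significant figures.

Q̄ ≈ 132 W/m²

Solar declination: sin δ = sin ε · sin λ_s = sin 25.19° × sin 357.9° = -0.01560, so δ = -0.894°.
cos H₀ = −tan(+43.8°) tan(-0.894°) = 0.0150, H₀ = 1.5558 rad.
Bracket: H₀ sin φ sin δ + cos φ cos δ sin H₀ = 1.5558×0.69214×-0.01560 + 0.72176×0.99988×0.99989 = -0.016799 + 0.721594 = 0.704795.
Q̄ = (S₀/π) × [bracket] = (589/π) × 0.704795 = 132.1 W/m².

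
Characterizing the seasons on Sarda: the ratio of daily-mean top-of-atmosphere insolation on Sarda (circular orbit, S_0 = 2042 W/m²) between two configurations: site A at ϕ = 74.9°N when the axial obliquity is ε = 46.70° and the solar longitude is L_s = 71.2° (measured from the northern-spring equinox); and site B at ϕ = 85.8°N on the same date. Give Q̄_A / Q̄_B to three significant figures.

— Configuration A (ϕ=+74.9°):
Solar declination: sin δ = sin ε · sin L_s = sin 46.70° × sin 71.2° = 0.68895, so δ = +43.547°.
cos h₀ = −tan(+74.9°) tan(+43.547°) = -3.5228 ≤ −1 ⇒ polar day, h₀ = π.
Bracket: h₀ sin ϕ sin δ + cos ϕ cos δ sin h₀ = 3.1416×0.96547×0.68895 + 0.26050×0.72481×0.00000 = 2.089668 + 0.000000 = 2.089668.
Q̄ = (S_0/π) × [bracket] = (2042/π) × 2.089668 = 1358.3 W/m².
— Configuration B (ϕ=+85.8°):
cos h₀ = −tan(+85.8°) tan(+43.547°) = -12.9435 ≤ −1 ⇒ polar day, h₀ = π.
Bracket: h₀ sin ϕ sin δ + cos ϕ cos δ sin h₀ = 3.1416×0.99731×0.68895 + 0.07324×0.72481×0.00000 = 2.158583 + 0.000000 = 2.158583.
Q̄ = (S_0/π) × [bracket] = (2042/π) × 2.158583 = 1403.1 W/m².
Ratio Q̄_A / Q̄_B = 1358.3 / 1403.1 = 0.9681.

Q̄_A / Q̄_B ≈ 0.968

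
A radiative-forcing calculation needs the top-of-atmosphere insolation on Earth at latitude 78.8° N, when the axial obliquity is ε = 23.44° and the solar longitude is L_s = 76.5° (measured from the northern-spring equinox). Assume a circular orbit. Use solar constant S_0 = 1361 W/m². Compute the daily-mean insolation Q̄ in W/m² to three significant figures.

Solar declination: sin δ = sin ε · sin L_s = sin 23.44° × sin 76.5° = 0.38680, so δ = +22.755°.
cos h₀ = −tan(+78.8°) tan(+22.755°) = -2.1184 ≤ −1 ⇒ polar day, h₀ = π.
Bracket: h₀ sin ϕ sin δ + cos ϕ cos δ sin h₀ = 3.1416×0.98096×0.38680 + 0.19423×0.92216×0.00000 = 1.192034 + 0.000000 = 1.192034.
Q̄ = (S_0/π) × [bracket] = (1361/π) × 1.192034 = 516.4 W/m².

Q̄ ≈ 516 W/m²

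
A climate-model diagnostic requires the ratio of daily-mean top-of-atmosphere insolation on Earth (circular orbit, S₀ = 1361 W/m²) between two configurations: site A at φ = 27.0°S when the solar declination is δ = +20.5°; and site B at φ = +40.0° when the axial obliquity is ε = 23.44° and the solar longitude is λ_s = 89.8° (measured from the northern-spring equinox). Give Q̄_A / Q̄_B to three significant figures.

— Configuration A (φ=-27.0°):
cos H₀ = −tan(-27.0°) tan(+20.500°) = 0.1905, H₀ = 1.3791 rad.
Bracket: H₀ sin φ sin δ + cos φ cos δ sin H₀ = 1.3791×-0.45399×0.35021 + 0.89101×0.93667×0.98169 = -0.219266 + 0.819301 = 0.600035.
Q̄ = (S₀/π) × [bracket] = (1361/π) × 0.600035 = 259.95 W/m².
— Configuration B (φ=+40.0°):
Solar declination: sin δ = sin ε · sin λ_s = sin 23.44° × sin 89.8° = 0.39779, so δ = +23.440°.
cos H₀ = −tan(+40.0°) tan(+23.440°) = -0.3638, H₀ = 1.9431 rad.
Bracket: H₀ sin φ sin δ + cos φ cos δ sin H₀ = 1.9431×0.64279×0.39779 + 0.76604×0.91748×0.93148 = 0.496842 + 0.654669 = 1.151511.
Q̄ = (S₀/π) × [bracket] = (1361/π) × 1.151511 = 498.86 W/m².
Ratio Q̄_A / Q̄_B = 259.95 / 498.86 = 0.5211.

Q̄_A / Q̄_B ≈ 0.521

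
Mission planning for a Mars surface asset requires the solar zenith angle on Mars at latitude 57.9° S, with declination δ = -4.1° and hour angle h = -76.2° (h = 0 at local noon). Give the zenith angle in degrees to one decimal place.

θ_z = 79.2°

cos θ_z = sin ϕ sin δ + cos ϕ cos δ cos h = 0.060567 + 0.126432 = 0.186999.
θ_z = arccos(0.186999) = 79.2°.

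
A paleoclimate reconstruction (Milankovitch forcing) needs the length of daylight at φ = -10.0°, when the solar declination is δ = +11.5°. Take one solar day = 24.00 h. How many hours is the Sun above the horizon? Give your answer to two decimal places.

11.73 h

cos H₀ = −tan φ · tan δ = −tan(-10.0°) × tan(+11.500°) = 0.0359, so H₀ = 1.5349 rad = 87.94°.
Daylight = 2H₀/(2π) × 24.00 h = (1.5349/π) × 24.00 = 11.73 h.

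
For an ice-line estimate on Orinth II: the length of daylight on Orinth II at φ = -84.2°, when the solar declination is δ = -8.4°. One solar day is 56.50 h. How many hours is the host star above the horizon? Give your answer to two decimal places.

56.50 h

Sunrise equation: cos H₀ = −tan φ · tan δ = -1.4538 ≤ −1, so the host star never sets (polar day) and H₀ = π.
Daylight = 2H₀/(2π) × 56.50 h = (3.1416/π) × 56.50 = 56.50 h.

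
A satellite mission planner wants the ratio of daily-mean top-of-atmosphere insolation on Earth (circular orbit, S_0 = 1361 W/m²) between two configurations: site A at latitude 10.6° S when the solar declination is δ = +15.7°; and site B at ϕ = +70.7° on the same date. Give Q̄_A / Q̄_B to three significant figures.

Q̄_A / Q̄_B ≈ 1.05

— Configuration A (ϕ=-10.6°):
cos h₀ = −tan(-10.6°) tan(+15.700°) = 0.0526, h₀ = 1.5182 rad.
Bracket: h₀ sin ϕ sin δ + cos ϕ cos δ sin h₀ = 1.5182×-0.18395×0.27060 + 0.98294×0.96269×0.99862 = -0.075571 + 0.944961 = 0.869390.
Q̄ = (S_0/π) × [bracket] = (1361/π) × 0.869390 = 376.64 W/m².
— Configuration B (ϕ=+70.7°):
cos h₀ = −tan(+70.7°) tan(+15.700°) = -0.8027, h₀ = 2.5025 rad.
Bracket: h₀ sin ϕ sin δ + cos ϕ cos δ sin h₀ = 2.5025×0.94380×0.27060 + 0.33051×0.96269×0.59644 = 0.639119 + 0.189774 = 0.828893.
Q̄ = (S_0/π) × [bracket] = (1361/π) × 0.828893 = 359.09 W/m².
Ratio Q̄_A / Q̄_B = 376.64 / 359.09 = 1.049.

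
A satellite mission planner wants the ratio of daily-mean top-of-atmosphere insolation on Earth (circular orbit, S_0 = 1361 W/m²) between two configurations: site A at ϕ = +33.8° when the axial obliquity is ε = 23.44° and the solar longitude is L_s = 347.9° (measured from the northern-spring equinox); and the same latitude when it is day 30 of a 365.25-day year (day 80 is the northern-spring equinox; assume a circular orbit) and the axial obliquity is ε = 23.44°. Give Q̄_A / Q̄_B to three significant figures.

Q̄_A / Q̄_B ≈ 1.38

— Configuration A (ϕ=+33.8°):
Solar declination: sin δ = sin ε · sin L_s = sin 23.44° × sin 347.9° = -0.08338, so δ = -4.783°.
cos h₀ = −tan(+33.8°) tan(-4.783°) = 0.0560, h₀ = 1.5148 rad.
Bracket: h₀ sin ϕ sin δ + cos ϕ cos δ sin h₀ = 1.5148×0.55630×-0.08338 + 0.83098×0.99652×0.99843 = -0.070263 + 0.826788 = 0.756525.
Q̄ = (S_0/π) × [bracket] = (1361/π) × 0.756525 = 327.74 W/m².
— Configuration B (ϕ=+33.8°):
Solar longitude: L_s = 360° × (30 − 80)/365.25 = -49.281°, i.e. -49.281° + 360° = 310.719°.
sin δ = sin 23.44° × sin 310.719° = -0.30149, so δ = -17.547°.
cos h₀ = −tan(+33.8°) tan(-17.547°) = 0.2117, h₀ = 1.3575 rad.
Bracket: h₀ sin ϕ sin δ + cos ϕ cos δ sin h₀ = 1.3575×0.55630×-0.30149 + 0.83098×0.95347×0.97734 = -0.227678 + 0.774361 = 0.546683.
Q̄ = (S_0/π) × [bracket] = (1361/π) × 0.546683 = 236.83 W/m².
Ratio Q̄_A / Q̄_B = 327.74 / 236.83 = 1.384.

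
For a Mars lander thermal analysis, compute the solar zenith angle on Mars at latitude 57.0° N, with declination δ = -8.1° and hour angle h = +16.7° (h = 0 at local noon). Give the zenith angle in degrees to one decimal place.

cos θ_z = sin φ sin δ + cos φ cos δ cos h = -0.118170 + 0.516463 = 0.398293.
θ_z = arccos(0.398293) = 66.5°.

θ_z = 66.5°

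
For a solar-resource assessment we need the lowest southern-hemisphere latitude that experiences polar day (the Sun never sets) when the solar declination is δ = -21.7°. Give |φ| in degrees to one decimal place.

|φ| = 68.3°

Polar day requires cos H₀ = −tan φ tan δ ≤ −1, i.e. tan φ tan δ ≥ 1.
The boundary is |tan φ| · |tan δ| = 1, so |φ| = 90° − |δ| = 90° − 21.7° = 68.3° in the southern hemisphere.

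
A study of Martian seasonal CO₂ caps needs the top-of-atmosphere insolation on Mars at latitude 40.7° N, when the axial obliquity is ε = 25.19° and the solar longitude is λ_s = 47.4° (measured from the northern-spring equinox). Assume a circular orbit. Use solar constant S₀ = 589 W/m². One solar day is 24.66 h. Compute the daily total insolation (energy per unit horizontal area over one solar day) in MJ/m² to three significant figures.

17.8 MJ/m²

Solar declination: sin δ = sin ε · sin λ_s = sin 25.19° × sin 47.4° = 0.31330, so δ = +18.258°.
cos H₀ = −tan(+40.7°) tan(+18.258°) = -0.2838, H₀ = 1.8585 rad.
Bracket: H₀ sin φ sin δ + cos φ cos δ sin H₀ = 1.8585×0.65210×0.31330 + 0.75813×0.94965×0.95889 = 0.379697 + 0.690361 = 1.070058.
Q̄ = (S₀/π) × [bracket] = (589/π) × 1.070058 = 200.62 W/m².
Daily total = Q̄ × 24.66 h × 3600 s/h = 200.62 × 24.66 × 3600 / 10⁶ = 17.81 MJ/m².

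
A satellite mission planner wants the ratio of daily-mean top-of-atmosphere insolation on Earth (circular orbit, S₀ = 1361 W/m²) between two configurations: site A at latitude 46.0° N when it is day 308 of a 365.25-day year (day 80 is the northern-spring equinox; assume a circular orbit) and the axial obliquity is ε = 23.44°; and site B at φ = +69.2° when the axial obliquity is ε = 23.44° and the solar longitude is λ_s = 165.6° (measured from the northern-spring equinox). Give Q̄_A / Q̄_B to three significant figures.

Q̄_A / Q̄_B ≈ 0.746

— Configuration A (φ=+46.0°):
Solar longitude: λ_s = 360° × (308 − 80)/365.25 = 224.723°.
sin δ = sin 23.44° × sin 224.723° = -0.27991, so δ = -16.255°.
cos H₀ = −tan(+46.0°) tan(-16.255°) = 0.3019, H₀ = 1.2641 rad.
Bracket: H₀ sin φ sin δ + cos φ cos δ sin H₀ = 1.2641×0.71934×-0.27991 + 0.69466×0.96002×0.95333 = -0.254527 + 0.635764 = 0.381237.
Q̄ = (S₀/π) × [bracket] = (1361/π) × 0.381237 = 165.16 W/m².
— Configuration B (φ=+69.2°):
Solar declination: sin δ = sin ε · sin λ_s = sin 23.44° × sin 165.6° = 0.09893, so δ = +5.677°.
cos H₀ = −tan(+69.2°) tan(+5.677°) = -0.2617, H₀ = 1.8356 rad.
Bracket: H₀ sin φ sin δ + cos φ cos δ sin H₀ = 1.8356×0.93483×0.09893 + 0.35511×0.99509×0.96515 = 0.169761 + 0.341052 = 0.510813.
Q̄ = (S₀/π) × [bracket] = (1361/π) × 0.510813 = 221.29 W/m².
Ratio Q̄_A / Q̄_B = 165.16 / 221.29 = 0.7464.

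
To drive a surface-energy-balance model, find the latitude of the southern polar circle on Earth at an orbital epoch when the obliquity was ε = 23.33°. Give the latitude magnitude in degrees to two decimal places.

The polar circle is the lowest latitude that experiences at least one full rotation of continuous darkness at the northern-summer solstice; it lies at |φ| = 90° − ε = 90° − 23.33° = 66.67°.

66.67°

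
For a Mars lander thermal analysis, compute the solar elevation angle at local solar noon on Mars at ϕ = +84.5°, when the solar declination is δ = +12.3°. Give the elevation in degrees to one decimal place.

17.8°

At local noon the hour angle is zero, so the zenith angle equals |ϕ − δ| = |+84.5° − (+12.300°)| = 72.200°.
Elevation = 90° − 72.200° = 17.8°.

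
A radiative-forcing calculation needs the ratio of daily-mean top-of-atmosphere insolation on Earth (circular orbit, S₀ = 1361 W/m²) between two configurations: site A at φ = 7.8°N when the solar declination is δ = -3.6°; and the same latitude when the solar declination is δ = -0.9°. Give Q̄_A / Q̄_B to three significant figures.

Q̄_A / Q̄_B ≈ 0.988

— Configuration A (φ=+7.8°):
cos H₀ = −tan(+7.8°) tan(-3.600°) = 0.0086, H₀ = 1.5622 rad.
Bracket: H₀ sin φ sin δ + cos φ cos δ sin H₀ = 1.5622×0.13572×-0.06279 + 0.99075×0.99803×0.99996 = -0.013313 + 0.988759 = 0.975446.
Q̄ = (S₀/π) × [bracket] = (1361/π) × 0.975446 = 422.58 W/m².
— Configuration B (φ=+7.8°):
cos H₀ = −tan(+7.8°) tan(-0.900°) = 0.0022, H₀ = 1.5686 rad.
Bracket: H₀ sin φ sin δ + cos φ cos δ sin H₀ = 1.5686×0.13572×-0.01571 + 0.99075×0.99988×1.00000 = -0.003345 + 0.990631 = 0.987286.
Q̄ = (S₀/π) × [bracket] = (1361/π) × 0.987286 = 427.71 W/m².
Ratio Q̄_A / Q̄_B = 422.58 / 427.71 = 0.9880.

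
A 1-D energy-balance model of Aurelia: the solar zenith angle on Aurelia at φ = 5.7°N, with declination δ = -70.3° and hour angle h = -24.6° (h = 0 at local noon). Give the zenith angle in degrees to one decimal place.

θ_z = 77.8°

cos θ_z = sin φ sin δ + cos φ cos δ cos h = -0.093507 + 0.304984 = 0.211477.
θ_z = arccos(0.211477) = 77.8°.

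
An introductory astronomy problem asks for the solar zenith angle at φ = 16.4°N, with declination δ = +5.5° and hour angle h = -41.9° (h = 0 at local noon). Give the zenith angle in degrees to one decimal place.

cos θ_z = sin φ sin δ + cos φ cos δ cos h = 0.027061 + 0.710741 = 0.737802.
θ_z = arccos(0.737802) = 42.5°.

θ_z = 42.5°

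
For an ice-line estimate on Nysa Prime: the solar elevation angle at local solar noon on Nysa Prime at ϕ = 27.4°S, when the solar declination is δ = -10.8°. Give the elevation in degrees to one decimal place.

At local noon the hour angle is zero, so the zenith angle equals |ϕ − δ| = |-27.4° − (-10.800°)| = 16.600°.
Elevation = 90° − 16.600° = 73.4°.

73.4°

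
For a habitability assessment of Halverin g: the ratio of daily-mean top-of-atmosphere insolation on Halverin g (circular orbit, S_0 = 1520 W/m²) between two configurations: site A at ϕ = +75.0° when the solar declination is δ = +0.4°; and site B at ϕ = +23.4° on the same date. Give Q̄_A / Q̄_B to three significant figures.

— Configuration A (ϕ=+75.0°):
cos h₀ = −tan(+75.0°) tan(+0.400°) = -0.0261, h₀ = 1.5969 rad.
Bracket: h₀ sin ϕ sin δ + cos ϕ cos δ sin h₀ = 1.5969×0.96593×0.00698 + 0.25882×0.99998×0.99966 = 0.010767 + 0.258727 = 0.269494.
Q̄ = (S_0/π) × [bracket] = (1520/π) × 0.269494 = 130.39 W/m².
— Configuration B (ϕ=+23.4°):
cos h₀ = −tan(+23.4°) tan(+0.400°) = -0.0030, h₀ = 1.5738 rad.
Bracket: h₀ sin ϕ sin δ + cos ϕ cos δ sin h₀ = 1.5738×0.39715×0.00698 + 0.91775×0.99998×1.00000 = 0.004363 + 0.917732 = 0.922095.
Q̄ = (S_0/π) × [bracket] = (1520/π) × 0.922095 = 446.14 W/m².
Ratio Q̄_A / Q̄_B = 130.39 / 446.14 = 0.2923.

Q̄_A / Q̄_B ≈ 0.292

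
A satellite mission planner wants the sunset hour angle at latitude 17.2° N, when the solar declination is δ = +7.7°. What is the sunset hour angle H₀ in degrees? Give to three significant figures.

cos H₀ = −tan φ · tan δ = −tan(+17.2°) × tan(+7.700°) = -0.0419, so H₀ = 1.6127 rad = 92.40°.

H₀ = 92.4°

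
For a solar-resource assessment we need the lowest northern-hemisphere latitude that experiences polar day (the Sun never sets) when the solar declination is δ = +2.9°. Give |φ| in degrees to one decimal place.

|φ| = 87.1°

Polar day requires cos H₀ = −tan φ tan δ ≤ −1, i.e. tan φ tan δ ≥ 1.
The boundary is |tan φ| · |tan δ| = 1, so |φ| = 90° − |δ| = 90° − 2.9° = 87.1° in the northern hemisphere.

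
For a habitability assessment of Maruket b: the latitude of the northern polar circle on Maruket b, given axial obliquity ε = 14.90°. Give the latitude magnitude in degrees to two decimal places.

The polar circle is the lowest latitude that experiences at least one full rotation of continuous daylight at the northern-summer solstice; it lies at |φ| = 90° − ε = 90° − 14.90° = 75.10°.

75.10°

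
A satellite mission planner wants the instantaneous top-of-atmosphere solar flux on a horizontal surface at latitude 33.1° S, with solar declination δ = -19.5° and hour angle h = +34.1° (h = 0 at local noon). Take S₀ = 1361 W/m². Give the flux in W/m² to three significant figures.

1.14e+03 W/m²

cos θ_z = sin φ sin δ + cos φ cos δ cos h = 0.182293 + 0.653893 = 0.836186.
Flux = S₀ · cos θ_z = 1361 × 0.836186 = 1138 W/m².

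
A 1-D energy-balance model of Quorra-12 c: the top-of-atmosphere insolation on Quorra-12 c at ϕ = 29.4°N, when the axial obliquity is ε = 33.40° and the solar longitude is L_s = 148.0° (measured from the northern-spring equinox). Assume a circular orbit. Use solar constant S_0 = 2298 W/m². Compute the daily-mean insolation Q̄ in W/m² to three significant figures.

Solar declination: sin δ = sin ε · sin L_s = sin 33.40° × sin 148.0° = 0.29171, so δ = +16.960°.
cos h₀ = −tan(+29.4°) tan(+16.960°) = -0.1718, h₀ = 1.7435 rad.
Bracket: h₀ sin ϕ sin δ + cos ϕ cos δ sin h₀ = 1.7435×0.49090×0.29171 + 0.87121×0.95651×0.98512 = 0.249670 + 0.820921 = 1.070591.
Q̄ = (S_0/π) × [bracket] = (2298/π) × 1.070591 = 783.1 W/m².

Q̄ ≈ 783 W/m²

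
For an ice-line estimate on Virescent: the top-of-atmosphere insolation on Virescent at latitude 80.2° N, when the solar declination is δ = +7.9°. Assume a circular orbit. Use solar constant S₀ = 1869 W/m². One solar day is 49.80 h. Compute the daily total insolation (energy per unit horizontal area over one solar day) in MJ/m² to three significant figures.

46.9 MJ/m²

cos H₀ = −tan(+80.2°) tan(+7.900°) = -0.8033, H₀ = 2.5037 rad.
Bracket: H₀ sin φ sin δ + cos φ cos δ sin H₀ = 2.5037×0.98541×0.13744 + 0.17021×0.99051×0.59552 = 0.339088 + 0.100402 = 0.439490.
Q̄ = (S₀/π) × [bracket] = (1869/π) × 0.439490 = 261.46 W/m².
Daily total = Q̄ × 49.80 h × 3600 s/h = 261.46 × 49.80 × 3600 / 10⁶ = 46.87 MJ/m².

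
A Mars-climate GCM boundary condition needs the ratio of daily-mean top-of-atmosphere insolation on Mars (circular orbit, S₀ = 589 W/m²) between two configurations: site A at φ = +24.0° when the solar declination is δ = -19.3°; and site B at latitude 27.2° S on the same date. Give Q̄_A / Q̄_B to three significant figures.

— Configuration A (φ=+24.0°):
cos H₀ = −tan(+24.0°) tan(-19.300°) = 0.1559, H₀ = 1.4142 rad.
Bracket: H₀ sin φ sin δ + cos φ cos δ sin H₀ = 1.4142×0.40674×-0.33051 + 0.91355×0.94380×0.98777 = -0.190113 + 0.851664 = 0.661551.
Q̄ = (S₀/π) × [bracket] = (589/π) × 0.661551 = 124.03 W/m².
— Configuration B (φ=-27.2°):
cos H₀ = −tan(-27.2°) tan(-19.300°) = -0.1800, H₀ = 1.7518 rad.
Bracket: H₀ sin φ sin δ + cos φ cos δ sin H₀ = 1.7518×-0.45710×-0.33051 + 0.88942×0.94380×0.98367 = 0.264655 + 0.825727 = 1.090382.
Q̄ = (S₀/π) × [bracket] = (589/π) × 1.090382 = 204.43 W/m².
Ratio Q̄_A / Q̄_B = 124.03 / 204.43 = 0.6067.

Q̄_A / Q̄_B ≈ 0.607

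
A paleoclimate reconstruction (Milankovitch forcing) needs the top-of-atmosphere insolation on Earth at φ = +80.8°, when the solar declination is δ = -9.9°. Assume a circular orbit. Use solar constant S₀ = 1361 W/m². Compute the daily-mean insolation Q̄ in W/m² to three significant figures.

cos H₀ = −tan(+80.8°) tan(-9.900°) = 1.0776 ≥ 1 ⇒ polar night, H₀ = 0 and Q̄ = 0.

Q̄ ≈ 0.00 W/m²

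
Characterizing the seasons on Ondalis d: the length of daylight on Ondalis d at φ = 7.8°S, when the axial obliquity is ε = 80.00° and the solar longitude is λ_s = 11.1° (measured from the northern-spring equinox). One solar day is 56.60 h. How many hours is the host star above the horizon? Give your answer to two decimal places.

Solar declination: sin δ = sin ε · sin λ_s = sin 80.00° × sin 11.1° = 0.18960, so δ = +10.929°.
cos H₀ = −tan φ · tan δ = −tan(-7.8°) × tan(+10.929°) = 0.0265, so H₀ = 1.5443 rad = 88.48°.
Daylight = 2H₀/(2π) × 56.60 h = (1.5443/π) × 56.60 = 27.82 h.

27.82 h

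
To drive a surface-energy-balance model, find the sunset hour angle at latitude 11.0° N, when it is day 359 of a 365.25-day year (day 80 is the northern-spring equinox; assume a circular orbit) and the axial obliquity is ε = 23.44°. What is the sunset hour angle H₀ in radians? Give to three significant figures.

H₀ = 1.49 rad

Solar longitude: λ_s = 360° × (359 − 80)/365.25 = 274.990°.
sin δ = sin 23.44° × sin 274.990° = -0.39628, so δ = -23.346°.
cos H₀ = −tan φ · tan δ = −tan(+11.0°) × tan(-23.346°) = 0.0839, so H₀ = 1.4868 rad = 85.19°.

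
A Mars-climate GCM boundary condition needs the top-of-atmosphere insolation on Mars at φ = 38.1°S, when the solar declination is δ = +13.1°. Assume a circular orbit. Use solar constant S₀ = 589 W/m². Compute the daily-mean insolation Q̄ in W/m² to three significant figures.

cos H₀ = −tan(-38.1°) tan(+13.100°) = 0.1825, H₀ = 1.3873 rad.
Bracket: H₀ sin φ sin δ + cos φ cos δ sin H₀ = 1.3873×-0.61704×0.22665 + 0.78694×0.97398×0.98321 = -0.194017 + 0.753595 = 0.559578.
Q̄ = (S₀/π) × [bracket] = (589/π) × 0.559578 = 104.9 W/m².

Q̄ ≈ 105 W/m²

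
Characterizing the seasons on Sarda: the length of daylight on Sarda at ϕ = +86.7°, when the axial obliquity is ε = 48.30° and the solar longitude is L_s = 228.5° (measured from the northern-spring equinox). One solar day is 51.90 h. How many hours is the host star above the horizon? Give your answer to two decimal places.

Solar declination: sin δ = sin ε · sin L_s = sin 48.30° × sin 228.5° = -0.55920, so δ = -34.000°.
cos h₀ = −tan ϕ · tan δ = 11.6983 ≥ 1, so the host star never rises (polar night) and h₀ = 0.
Daylight = 2h₀/(2π) × 51.90 h = (0.0000/π) × 51.90 = 0.00 h.

0.00 h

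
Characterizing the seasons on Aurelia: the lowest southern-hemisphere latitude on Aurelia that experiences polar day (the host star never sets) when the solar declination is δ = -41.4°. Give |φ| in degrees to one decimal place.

|φ| = 48.6°

Polar day requires cos H₀ = −tan φ tan δ ≤ −1, i.e. tan φ tan δ ≥ 1.
The boundary is |tan φ| · |tan δ| = 1, so |φ| = 90° − |δ| = 90° − 41.4° = 48.6° in the southern hemisphere.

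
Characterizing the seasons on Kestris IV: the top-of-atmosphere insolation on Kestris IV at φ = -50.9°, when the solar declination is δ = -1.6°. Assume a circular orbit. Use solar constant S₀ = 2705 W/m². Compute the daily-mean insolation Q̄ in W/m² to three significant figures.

Q̄ ≈ 572 W/m²

cos H₀ = −tan(-50.9°) tan(-1.600°) = -0.0344, H₀ = 1.6052 rad.
Bracket: H₀ sin φ sin δ + cos φ cos δ sin H₀ = 1.6052×-0.77605×-0.02792 + 0.63068×0.99961×0.99941 = 0.034780 + 0.630062 = 0.664842.
Q̄ = (S₀/π) × [bracket] = (2705/π) × 0.664842 = 572.4 W/m².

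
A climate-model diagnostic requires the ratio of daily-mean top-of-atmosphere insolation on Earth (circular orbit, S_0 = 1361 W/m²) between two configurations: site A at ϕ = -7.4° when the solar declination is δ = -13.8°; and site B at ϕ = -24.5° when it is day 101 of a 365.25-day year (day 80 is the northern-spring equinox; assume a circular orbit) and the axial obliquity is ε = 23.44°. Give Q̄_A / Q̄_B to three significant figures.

— Configuration A (ϕ=-7.4°):
cos h₀ = −tan(-7.4°) tan(-13.800°) = -0.0319, h₀ = 1.6027 rad.
Bracket: h₀ sin ϕ sin δ + cos ϕ cos δ sin h₀ = 1.6027×-0.12880×-0.23853 + 0.99167×0.97113×0.99949 = 0.049239 + 0.962549 = 1.011788.
Q̄ = (S_0/π) × [bracket] = (1361/π) × 1.011788 = 438.33 W/m².
— Configuration B (ϕ=-24.5°):
Solar longitude: L_s = 360° × (101 − 80)/365.25 = 20.698°.
sin δ = sin 23.44° × sin 20.698° = 0.14060, so δ = +8.082°.
cos h₀ = −tan(-24.5°) tan(+8.082°) = 0.0647, h₀ = 1.5060 rad.
Bracket: h₀ sin ϕ sin δ + cos ϕ cos δ sin h₀ = 1.5060×-0.41469×0.14060 + 0.90996×0.99007×0.99790 = -0.087808 + 0.899032 = 0.811224.
Q̄ = (S_0/π) × [bracket] = (1361/π) × 0.811224 = 351.44 W/m².
Ratio Q̄_A / Q̄_B = 438.33 / 351.44 = 1.247.

Q̄_A / Q̄_B ≈ 1.25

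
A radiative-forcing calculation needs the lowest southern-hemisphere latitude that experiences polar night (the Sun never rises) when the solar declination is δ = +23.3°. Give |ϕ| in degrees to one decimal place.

Polar night requires cos h₀ = −tan ϕ tan δ ≥ 1, i.e. tan ϕ tan δ ≤ −1.
The boundary is |tan ϕ| · |tan δ| = 1, so |ϕ| = 90° − |δ| = 90° − 23.3° = 66.7° in the southern hemisphere.

|ϕ| = 66.7°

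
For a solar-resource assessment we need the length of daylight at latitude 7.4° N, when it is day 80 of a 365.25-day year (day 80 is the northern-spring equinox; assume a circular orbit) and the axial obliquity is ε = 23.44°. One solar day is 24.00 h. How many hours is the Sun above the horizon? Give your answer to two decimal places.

Solar longitude: λ_s = 360° × (80 − 80)/365.25 = 0.000°.
sin δ = sin 23.44° × sin 0.000° = 0.00000, so δ = +0.000°.
cos H₀ = −tan φ · tan δ = −tan(+7.4°) × tan(+0.000°) = -0.0000, so H₀ = 1.5708 rad = 90.00°.
Daylight = 2H₀/(2π) × 24.00 h = (1.5708/π) × 24.00 = 12.00 h.

12.00 h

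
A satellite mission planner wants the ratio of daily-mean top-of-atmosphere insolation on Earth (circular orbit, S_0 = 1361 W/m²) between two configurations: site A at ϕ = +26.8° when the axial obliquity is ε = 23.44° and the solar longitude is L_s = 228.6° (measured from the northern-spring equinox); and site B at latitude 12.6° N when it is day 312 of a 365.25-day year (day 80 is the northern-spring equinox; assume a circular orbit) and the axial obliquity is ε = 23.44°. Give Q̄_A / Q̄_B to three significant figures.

— Configuration A (ϕ=+26.8°):
Solar declination: sin δ = sin ε · sin L_s = sin 23.44° × sin 228.6° = -0.29839, so δ = -17.361°.
cos h₀ = −tan(+26.8°) tan(-17.361°) = 0.1579, h₀ = 1.4122 rad.
Bracket: h₀ sin ϕ sin δ + cos ϕ cos δ sin h₀ = 1.4122×0.45088×-0.29839 + 0.89259×0.95445×0.98745 = -0.189995 + 0.841241 = 0.651246.
Q̄ = (S_0/π) × [bracket] = (1361/π) × 0.651246 = 282.13 W/m².
— Configuration B (ϕ=+12.6°):
Solar longitude: L_s = 360° × (312 − 80)/365.25 = 228.665°.
sin δ = sin 23.44° × sin 228.665° = -0.29869, so δ = -17.379°.
cos h₀ = −tan(+12.6°) tan(-17.379°) = 0.0700, h₀ = 1.5008 rad.
Bracket: h₀ sin ϕ sin δ + cos ϕ cos δ sin h₀ = 1.5008×0.21814×-0.29869 + 0.97592×0.95435×0.99755 = -0.097786 + 0.929087 = 0.831301.
Q̄ = (S_0/π) × [bracket] = (1361/π) × 0.831301 = 360.14 W/m².
Ratio Q̄_A / Q̄_B = 282.13 / 360.14 = 0.7834.

Q̄_A / Q̄_B ≈ 0.783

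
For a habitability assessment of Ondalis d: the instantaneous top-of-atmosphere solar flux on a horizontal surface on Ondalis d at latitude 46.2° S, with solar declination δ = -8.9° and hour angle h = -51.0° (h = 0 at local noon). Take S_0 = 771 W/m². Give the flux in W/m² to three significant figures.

418 W/m²

cos θ_z = sin ϕ sin δ + cos ϕ cos δ cos h = 0.111664 + 0.430335 = 0.541999.
Flux = S_0 · cos θ_z = 771 × 0.541999 = 417.9 W/m².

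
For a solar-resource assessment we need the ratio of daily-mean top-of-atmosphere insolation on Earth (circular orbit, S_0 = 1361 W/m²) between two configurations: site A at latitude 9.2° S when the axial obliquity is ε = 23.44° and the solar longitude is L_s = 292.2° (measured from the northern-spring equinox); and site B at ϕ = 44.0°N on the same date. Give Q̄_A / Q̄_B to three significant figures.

Q̄_A / Q̄_B ≈ 3.20

— Configuration A (ϕ=-9.2°):
Solar declination: sin δ = sin ε · sin L_s = sin 23.44° × sin 292.2° = -0.36830, so δ = -21.611°.
cos h₀ = −tan(-9.2°) tan(-21.611°) = -0.0642, h₀ = 1.6350 rad.
Bracket: h₀ sin ϕ sin δ + cos ϕ cos δ sin h₀ = 1.6350×-0.15988×-0.36830 + 0.98714×0.92971×0.99794 = 0.096275 + 0.915863 = 1.012138.
Q̄ = (S_0/π) × [bracket] = (1361/π) × 1.012138 = 438.48 W/m².
— Configuration B (ϕ=+44.0°):
cos h₀ = −tan(+44.0°) tan(-21.611°) = 0.3826, h₀ = 1.1782 rad.
Bracket: h₀ sin ϕ sin δ + cos ϕ cos δ sin h₀ = 1.1782×0.69466×-0.36830 + 0.71934×0.92971×0.92393 = -0.301435 + 0.617904 = 0.316469.
Q̄ = (S_0/π) × [bracket] = (1361/π) × 0.316469 = 137.10 W/m².
Ratio Q̄_A / Q̄_B = 438.48 / 137.10 = 3.198.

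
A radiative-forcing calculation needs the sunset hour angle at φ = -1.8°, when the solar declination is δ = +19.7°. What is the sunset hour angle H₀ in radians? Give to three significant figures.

cos H₀ = −tan φ · tan δ = −tan(-1.8°) × tan(+19.700°) = 0.0113, so H₀ = 1.5595 rad = 89.36°.

H₀ = 1.56 rad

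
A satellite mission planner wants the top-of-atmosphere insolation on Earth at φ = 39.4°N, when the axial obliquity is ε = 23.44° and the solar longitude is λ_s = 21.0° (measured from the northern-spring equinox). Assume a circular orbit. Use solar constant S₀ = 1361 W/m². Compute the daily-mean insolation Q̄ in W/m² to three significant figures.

Solar declination: sin δ = sin ε · sin λ_s = sin 23.44° × sin 21.0° = 0.14255, so δ = +8.196°.
cos H₀ = −tan(+39.4°) tan(+8.196°) = -0.1183, H₀ = 1.6894 rad.
Bracket: H₀ sin φ sin δ + cos φ cos δ sin H₀ = 1.6894×0.63473×0.14255 + 0.77273×0.98979×0.99298 = 0.152858 + 0.759471 = 0.912329.
Q̄ = (S₀/π) × [bracket] = (1361/π) × 0.912329 = 395.2 W/m².

Q̄ ≈ 395 W/m²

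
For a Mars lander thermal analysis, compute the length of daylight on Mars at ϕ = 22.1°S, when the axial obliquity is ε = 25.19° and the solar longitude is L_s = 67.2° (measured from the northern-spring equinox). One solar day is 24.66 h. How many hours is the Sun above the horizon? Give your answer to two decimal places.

10.96 h

Solar declination: sin δ = sin ε · sin L_s = sin 25.19° × sin 67.2° = 0.39236, so δ = +23.102°.
cos h₀ = −tan ϕ · tan δ = −tan(-22.1°) × tan(+23.102°) = 0.1732, so h₀ = 1.3967 rad = 80.03°.
Daylight = 2h₀/(2π) × 24.66 h = (1.3967/π) × 24.66 = 10.96 h.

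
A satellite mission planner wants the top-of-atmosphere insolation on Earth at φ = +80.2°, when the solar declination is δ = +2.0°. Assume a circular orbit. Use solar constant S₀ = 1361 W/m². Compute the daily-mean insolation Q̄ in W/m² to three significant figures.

cos H₀ = −tan(+80.2°) tan(+2.000°) = -0.2022, H₀ = 1.7744 rad.
Bracket: H₀ sin φ sin δ + cos φ cos δ sin H₀ = 1.7744×0.98541×0.03490 + 0.17021×0.99939×0.97935 = 0.061023 + 0.166593 = 0.227616.
Q̄ = (S₀/π) × [bracket] = (1361/π) × 0.227616 = 98.61 W/m².

Q̄ ≈ 98.6 W/m²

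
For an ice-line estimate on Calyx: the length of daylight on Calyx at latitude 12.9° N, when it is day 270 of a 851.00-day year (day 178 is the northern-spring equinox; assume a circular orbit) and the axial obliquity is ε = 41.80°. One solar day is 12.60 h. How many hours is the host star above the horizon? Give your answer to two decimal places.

6.72 h

Solar longitude: L_s = 360° × (270 − 178)/851.00 = 38.919°.
sin δ = sin 41.80° × sin 38.919° = 0.41873, so δ = +24.754°.
cos h₀ = −tan ϕ · tan δ = −tan(+12.9°) × tan(+24.754°) = -0.1056, so h₀ = 1.6766 rad = 96.06°.
Daylight = 2h₀/(2π) × 12.60 h = (1.6766/π) × 12.60 = 6.72 h.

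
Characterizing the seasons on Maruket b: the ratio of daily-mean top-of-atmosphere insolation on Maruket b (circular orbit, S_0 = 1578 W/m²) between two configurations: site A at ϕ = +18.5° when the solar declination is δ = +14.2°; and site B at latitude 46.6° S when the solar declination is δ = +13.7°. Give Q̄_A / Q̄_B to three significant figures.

— Configuration A (ϕ=+18.5°):
cos h₀ = −tan(+18.5°) tan(+14.200°) = -0.0847, h₀ = 1.6556 rad.
Bracket: h₀ sin ϕ sin δ + cos ϕ cos δ sin h₀ = 1.6556×0.31730×0.24531 + 0.94832×0.96945×0.99641 = 0.128867 + 0.916048 = 1.044915.
Q̄ = (S_0/π) × [bracket] = (1578/π) × 1.044915 = 524.85 W/m².
— Configuration B (ϕ=-46.6°):
cos h₀ = −tan(-46.6°) tan(+13.700°) = 0.2578, h₀ = 1.3101 rad.
Bracket: h₀ sin ϕ sin δ + cos ϕ cos δ sin h₀ = 1.3101×-0.72657×0.23684 + 0.68709×0.97155×0.96620 = -0.225443 + 0.644979 = 0.419536.
Q̄ = (S_0/π) × [bracket] = (1578/π) × 0.419536 = 210.73 W/m².
Ratio Q̄_A / Q̄_B = 524.85 / 210.73 = 2.491.

Q̄_A / Q̄_B ≈ 2.49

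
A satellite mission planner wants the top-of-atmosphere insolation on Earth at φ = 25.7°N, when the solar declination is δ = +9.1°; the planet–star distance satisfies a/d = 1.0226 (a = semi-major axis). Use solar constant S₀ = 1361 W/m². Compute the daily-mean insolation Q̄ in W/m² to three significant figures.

cos H₀ = −tan(+25.7°) tan(+9.100°) = -0.0771, H₀ = 1.6480 rad.
Bracket: H₀ sin φ sin δ + cos φ cos δ sin H₀ = 1.6480×0.43366×0.15816 + 0.90108×0.98741×0.99702 = 0.113032 + 0.887084 = 1.000116.
Inverse-square distance factor (a/d)² = 1.0226² = 1.045711.
Q̄ = (S₀/π) × 1.045711 × [bracket] = (1361/π) × 1.045711 × 1.000116 = 453.1 W/m².

Q̄ ≈ 453 W/m²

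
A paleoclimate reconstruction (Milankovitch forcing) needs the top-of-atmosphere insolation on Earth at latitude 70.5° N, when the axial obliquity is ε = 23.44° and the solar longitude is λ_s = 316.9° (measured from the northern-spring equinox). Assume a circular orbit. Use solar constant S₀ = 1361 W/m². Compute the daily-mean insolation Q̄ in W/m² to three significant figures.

Solar declination: sin δ = sin ε · sin λ_s = sin 23.44° × sin 316.9° = -0.27180, so δ = -15.771°.
cos H₀ = −tan(+70.5°) tan(-15.771°) = 0.7976, H₀ = 0.6476 rad.
Bracket: H₀ sin φ sin δ + cos φ cos δ sin H₀ = 0.6476×0.94264×-0.27180 + 0.33381×0.96235×0.60324 = -0.165921 + 0.193786 = 0.027865.
Q̄ = (S₀/π) × [bracket] = (1361/π) × 0.027865 = 12.07 W/m².

Q̄ ≈ 12.1 W/m²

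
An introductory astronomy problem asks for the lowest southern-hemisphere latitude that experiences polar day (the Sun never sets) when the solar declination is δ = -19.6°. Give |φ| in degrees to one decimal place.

|φ| = 70.4°

Polar day requires cos H₀ = −tan φ tan δ ≤ −1, i.e. tan φ tan δ ≥ 1.
The boundary is |tan φ| · |tan δ| = 1, so |φ| = 90° − |δ| = 90° − 19.6° = 70.4° in the southern hemisphere.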